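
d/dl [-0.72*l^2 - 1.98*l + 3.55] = -1.44*l - 1.98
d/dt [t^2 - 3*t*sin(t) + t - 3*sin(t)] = -3*t*cos(t) + 2*t - 3*sqrt(2)*sin(t + pi/4) + 1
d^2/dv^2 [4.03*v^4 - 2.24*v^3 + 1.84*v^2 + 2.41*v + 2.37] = 48.36*v^2 - 13.44*v + 3.68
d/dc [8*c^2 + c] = 16*c + 1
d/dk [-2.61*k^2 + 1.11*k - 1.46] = 1.11 - 5.22*k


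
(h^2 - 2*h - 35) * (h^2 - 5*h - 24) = h^4 - 7*h^3 - 49*h^2 + 223*h + 840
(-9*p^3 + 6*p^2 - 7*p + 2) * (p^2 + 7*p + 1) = -9*p^5 - 57*p^4 + 26*p^3 - 41*p^2 + 7*p + 2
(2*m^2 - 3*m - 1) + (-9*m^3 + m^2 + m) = -9*m^3 + 3*m^2 - 2*m - 1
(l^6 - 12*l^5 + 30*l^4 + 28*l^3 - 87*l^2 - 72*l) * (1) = l^6 - 12*l^5 + 30*l^4 + 28*l^3 - 87*l^2 - 72*l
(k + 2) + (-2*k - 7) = -k - 5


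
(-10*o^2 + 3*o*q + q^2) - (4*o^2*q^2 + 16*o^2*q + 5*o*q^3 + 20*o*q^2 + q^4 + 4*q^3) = -4*o^2*q^2 - 16*o^2*q - 10*o^2 - 5*o*q^3 - 20*o*q^2 + 3*o*q - q^4 - 4*q^3 + q^2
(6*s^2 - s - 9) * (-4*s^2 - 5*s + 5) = -24*s^4 - 26*s^3 + 71*s^2 + 40*s - 45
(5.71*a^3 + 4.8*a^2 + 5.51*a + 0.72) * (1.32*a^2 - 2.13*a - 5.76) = 7.5372*a^5 - 5.8263*a^4 - 35.8404*a^3 - 38.4339*a^2 - 33.2712*a - 4.1472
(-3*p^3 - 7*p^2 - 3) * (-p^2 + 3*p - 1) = 3*p^5 - 2*p^4 - 18*p^3 + 10*p^2 - 9*p + 3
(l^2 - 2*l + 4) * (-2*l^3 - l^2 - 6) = -2*l^5 + 3*l^4 - 6*l^3 - 10*l^2 + 12*l - 24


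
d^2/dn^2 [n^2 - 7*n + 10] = 2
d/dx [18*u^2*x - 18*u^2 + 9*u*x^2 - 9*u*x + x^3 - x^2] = 18*u^2 + 18*u*x - 9*u + 3*x^2 - 2*x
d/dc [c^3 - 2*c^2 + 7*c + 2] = 3*c^2 - 4*c + 7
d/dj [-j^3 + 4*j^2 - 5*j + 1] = -3*j^2 + 8*j - 5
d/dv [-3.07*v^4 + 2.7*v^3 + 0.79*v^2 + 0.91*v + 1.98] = -12.28*v^3 + 8.1*v^2 + 1.58*v + 0.91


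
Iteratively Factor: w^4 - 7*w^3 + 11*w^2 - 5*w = (w - 5)*(w^3 - 2*w^2 + w) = (w - 5)*(w - 1)*(w^2 - w) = (w - 5)*(w - 1)^2*(w)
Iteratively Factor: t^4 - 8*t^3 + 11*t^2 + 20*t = (t - 5)*(t^3 - 3*t^2 - 4*t) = (t - 5)*(t + 1)*(t^2 - 4*t) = (t - 5)*(t - 4)*(t + 1)*(t)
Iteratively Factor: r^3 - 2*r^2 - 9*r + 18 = (r + 3)*(r^2 - 5*r + 6) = (r - 3)*(r + 3)*(r - 2)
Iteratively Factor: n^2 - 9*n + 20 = (n - 4)*(n - 5)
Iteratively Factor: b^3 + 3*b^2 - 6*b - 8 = (b - 2)*(b^2 + 5*b + 4) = (b - 2)*(b + 1)*(b + 4)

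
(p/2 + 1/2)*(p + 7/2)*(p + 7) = p^3/2 + 23*p^2/4 + 35*p/2 + 49/4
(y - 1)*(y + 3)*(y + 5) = y^3 + 7*y^2 + 7*y - 15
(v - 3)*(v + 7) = v^2 + 4*v - 21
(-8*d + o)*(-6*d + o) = 48*d^2 - 14*d*o + o^2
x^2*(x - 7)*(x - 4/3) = x^4 - 25*x^3/3 + 28*x^2/3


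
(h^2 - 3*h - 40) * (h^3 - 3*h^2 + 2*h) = h^5 - 6*h^4 - 29*h^3 + 114*h^2 - 80*h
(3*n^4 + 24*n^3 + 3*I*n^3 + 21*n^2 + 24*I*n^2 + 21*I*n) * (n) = 3*n^5 + 24*n^4 + 3*I*n^4 + 21*n^3 + 24*I*n^3 + 21*I*n^2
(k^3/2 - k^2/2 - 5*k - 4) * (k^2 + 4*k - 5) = k^5/2 + 3*k^4/2 - 19*k^3/2 - 43*k^2/2 + 9*k + 20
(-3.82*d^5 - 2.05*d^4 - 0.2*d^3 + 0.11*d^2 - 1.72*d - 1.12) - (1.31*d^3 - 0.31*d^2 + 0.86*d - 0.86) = -3.82*d^5 - 2.05*d^4 - 1.51*d^3 + 0.42*d^2 - 2.58*d - 0.26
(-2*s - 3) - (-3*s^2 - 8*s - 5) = 3*s^2 + 6*s + 2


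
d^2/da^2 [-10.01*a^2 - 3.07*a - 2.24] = -20.0200000000000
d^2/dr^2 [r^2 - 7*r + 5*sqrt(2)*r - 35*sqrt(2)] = 2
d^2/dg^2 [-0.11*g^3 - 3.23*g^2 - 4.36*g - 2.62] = -0.66*g - 6.46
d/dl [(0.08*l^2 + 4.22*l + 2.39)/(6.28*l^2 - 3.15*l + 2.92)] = (-26.7536*l^2 - 29.5512*l + 19.8509)/(39.4384*l^4 - 39.564*l^3 + 46.5977*l^2 - 18.396*l + 8.5264)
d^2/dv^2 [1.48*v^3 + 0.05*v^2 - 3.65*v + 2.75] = 8.88*v + 0.1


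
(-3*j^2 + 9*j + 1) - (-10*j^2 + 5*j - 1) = 7*j^2 + 4*j + 2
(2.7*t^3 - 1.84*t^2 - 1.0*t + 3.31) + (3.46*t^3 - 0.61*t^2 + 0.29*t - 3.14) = 6.16*t^3 - 2.45*t^2 - 0.71*t + 0.17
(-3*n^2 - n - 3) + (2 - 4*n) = -3*n^2 - 5*n - 1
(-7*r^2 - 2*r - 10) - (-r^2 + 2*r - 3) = -6*r^2 - 4*r - 7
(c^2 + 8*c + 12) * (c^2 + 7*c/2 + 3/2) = c^4 + 23*c^3/2 + 83*c^2/2 + 54*c + 18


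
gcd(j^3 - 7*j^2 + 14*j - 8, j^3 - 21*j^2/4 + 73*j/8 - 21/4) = j - 2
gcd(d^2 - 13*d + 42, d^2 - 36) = d - 6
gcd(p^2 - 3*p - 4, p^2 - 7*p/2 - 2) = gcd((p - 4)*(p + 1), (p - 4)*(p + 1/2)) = p - 4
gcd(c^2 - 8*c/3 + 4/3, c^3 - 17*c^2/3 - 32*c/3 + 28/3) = c - 2/3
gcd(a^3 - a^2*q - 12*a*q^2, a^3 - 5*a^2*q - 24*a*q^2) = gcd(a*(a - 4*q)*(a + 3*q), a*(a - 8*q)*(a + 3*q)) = a^2 + 3*a*q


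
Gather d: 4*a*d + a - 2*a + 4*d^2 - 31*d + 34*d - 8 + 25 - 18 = -a + 4*d^2 + d*(4*a + 3) - 1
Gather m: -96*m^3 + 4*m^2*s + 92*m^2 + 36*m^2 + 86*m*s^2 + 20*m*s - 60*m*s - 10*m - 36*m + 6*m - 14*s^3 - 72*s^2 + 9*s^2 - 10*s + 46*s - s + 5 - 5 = -96*m^3 + m^2*(4*s + 128) + m*(86*s^2 - 40*s - 40) - 14*s^3 - 63*s^2 + 35*s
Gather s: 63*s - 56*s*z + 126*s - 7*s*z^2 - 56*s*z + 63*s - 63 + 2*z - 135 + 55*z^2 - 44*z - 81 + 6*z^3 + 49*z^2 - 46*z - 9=s*(-7*z^2 - 112*z + 252) + 6*z^3 + 104*z^2 - 88*z - 288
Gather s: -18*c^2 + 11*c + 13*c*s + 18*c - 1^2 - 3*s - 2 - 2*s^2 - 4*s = -18*c^2 + 29*c - 2*s^2 + s*(13*c - 7) - 3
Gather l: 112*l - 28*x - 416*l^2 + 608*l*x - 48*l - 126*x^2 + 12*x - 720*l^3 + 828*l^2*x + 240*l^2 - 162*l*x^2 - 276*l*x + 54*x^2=-720*l^3 + l^2*(828*x - 176) + l*(-162*x^2 + 332*x + 64) - 72*x^2 - 16*x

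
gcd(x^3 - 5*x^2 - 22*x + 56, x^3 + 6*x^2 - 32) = x^2 + 2*x - 8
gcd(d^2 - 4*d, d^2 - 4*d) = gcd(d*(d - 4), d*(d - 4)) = d^2 - 4*d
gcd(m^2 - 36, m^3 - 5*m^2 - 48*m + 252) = m - 6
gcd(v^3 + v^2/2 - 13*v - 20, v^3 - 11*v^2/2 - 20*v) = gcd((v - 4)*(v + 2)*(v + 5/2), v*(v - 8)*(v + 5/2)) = v + 5/2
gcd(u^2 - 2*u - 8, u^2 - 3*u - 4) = u - 4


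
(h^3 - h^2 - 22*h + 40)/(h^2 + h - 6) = (h^2 + h - 20)/(h + 3)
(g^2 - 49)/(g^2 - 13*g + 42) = (g + 7)/(g - 6)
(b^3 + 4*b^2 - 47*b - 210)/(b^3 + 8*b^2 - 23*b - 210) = (b^2 - 2*b - 35)/(b^2 + 2*b - 35)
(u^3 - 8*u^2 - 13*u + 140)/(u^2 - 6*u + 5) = (u^2 - 3*u - 28)/(u - 1)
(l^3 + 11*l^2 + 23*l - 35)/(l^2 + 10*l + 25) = (l^2 + 6*l - 7)/(l + 5)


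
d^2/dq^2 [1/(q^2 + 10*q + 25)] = 6/(q^4 + 20*q^3 + 150*q^2 + 500*q + 625)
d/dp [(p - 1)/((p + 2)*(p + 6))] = (-p^2 + 2*p + 20)/(p^4 + 16*p^3 + 88*p^2 + 192*p + 144)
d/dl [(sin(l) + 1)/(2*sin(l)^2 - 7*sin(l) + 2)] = (-4*sin(l) + cos(2*l) + 8)*cos(l)/(-7*sin(l) - cos(2*l) + 3)^2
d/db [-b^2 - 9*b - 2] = -2*b - 9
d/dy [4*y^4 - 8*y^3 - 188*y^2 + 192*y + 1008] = 16*y^3 - 24*y^2 - 376*y + 192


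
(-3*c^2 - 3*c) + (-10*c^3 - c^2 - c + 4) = -10*c^3 - 4*c^2 - 4*c + 4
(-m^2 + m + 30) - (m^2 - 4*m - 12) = -2*m^2 + 5*m + 42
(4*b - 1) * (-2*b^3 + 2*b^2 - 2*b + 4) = -8*b^4 + 10*b^3 - 10*b^2 + 18*b - 4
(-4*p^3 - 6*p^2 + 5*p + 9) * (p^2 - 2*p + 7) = -4*p^5 + 2*p^4 - 11*p^3 - 43*p^2 + 17*p + 63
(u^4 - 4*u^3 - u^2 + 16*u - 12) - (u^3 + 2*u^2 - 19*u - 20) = u^4 - 5*u^3 - 3*u^2 + 35*u + 8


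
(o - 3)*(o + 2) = o^2 - o - 6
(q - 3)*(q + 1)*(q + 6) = q^3 + 4*q^2 - 15*q - 18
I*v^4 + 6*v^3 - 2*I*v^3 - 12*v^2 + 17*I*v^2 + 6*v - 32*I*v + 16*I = (v - 1)*(v - 8*I)*(v + 2*I)*(I*v - I)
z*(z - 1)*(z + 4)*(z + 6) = z^4 + 9*z^3 + 14*z^2 - 24*z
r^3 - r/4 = r*(r - 1/2)*(r + 1/2)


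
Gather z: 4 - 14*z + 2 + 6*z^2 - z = 6*z^2 - 15*z + 6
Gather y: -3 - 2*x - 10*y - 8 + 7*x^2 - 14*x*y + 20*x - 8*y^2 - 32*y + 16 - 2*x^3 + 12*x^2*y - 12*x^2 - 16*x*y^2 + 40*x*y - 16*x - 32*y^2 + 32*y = -2*x^3 - 5*x^2 + 2*x + y^2*(-16*x - 40) + y*(12*x^2 + 26*x - 10) + 5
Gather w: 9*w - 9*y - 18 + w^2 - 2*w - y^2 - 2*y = w^2 + 7*w - y^2 - 11*y - 18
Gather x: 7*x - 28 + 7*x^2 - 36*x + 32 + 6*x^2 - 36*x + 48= 13*x^2 - 65*x + 52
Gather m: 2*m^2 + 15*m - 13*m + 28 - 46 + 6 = 2*m^2 + 2*m - 12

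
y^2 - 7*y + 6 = (y - 6)*(y - 1)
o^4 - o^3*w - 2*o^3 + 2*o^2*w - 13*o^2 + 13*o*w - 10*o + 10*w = (o - 5)*(o + 1)*(o + 2)*(o - w)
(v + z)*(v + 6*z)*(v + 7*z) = v^3 + 14*v^2*z + 55*v*z^2 + 42*z^3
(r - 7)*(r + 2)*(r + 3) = r^3 - 2*r^2 - 29*r - 42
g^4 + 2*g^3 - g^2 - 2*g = g*(g - 1)*(g + 1)*(g + 2)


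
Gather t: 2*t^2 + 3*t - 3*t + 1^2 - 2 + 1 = 2*t^2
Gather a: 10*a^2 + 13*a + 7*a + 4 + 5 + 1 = 10*a^2 + 20*a + 10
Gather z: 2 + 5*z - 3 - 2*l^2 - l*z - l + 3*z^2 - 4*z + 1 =-2*l^2 - l + 3*z^2 + z*(1 - l)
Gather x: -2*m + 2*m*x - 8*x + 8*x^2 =-2*m + 8*x^2 + x*(2*m - 8)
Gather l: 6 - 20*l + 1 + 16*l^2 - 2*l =16*l^2 - 22*l + 7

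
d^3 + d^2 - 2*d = d*(d - 1)*(d + 2)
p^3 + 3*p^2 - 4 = (p - 1)*(p + 2)^2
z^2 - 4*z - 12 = (z - 6)*(z + 2)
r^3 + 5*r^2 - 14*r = r*(r - 2)*(r + 7)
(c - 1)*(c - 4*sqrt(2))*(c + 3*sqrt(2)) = c^3 - sqrt(2)*c^2 - c^2 - 24*c + sqrt(2)*c + 24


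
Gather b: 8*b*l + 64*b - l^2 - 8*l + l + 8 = b*(8*l + 64) - l^2 - 7*l + 8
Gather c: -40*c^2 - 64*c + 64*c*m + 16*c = -40*c^2 + c*(64*m - 48)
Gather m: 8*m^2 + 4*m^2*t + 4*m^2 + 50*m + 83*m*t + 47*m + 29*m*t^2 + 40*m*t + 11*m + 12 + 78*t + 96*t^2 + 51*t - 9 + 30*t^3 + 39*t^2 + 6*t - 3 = m^2*(4*t + 12) + m*(29*t^2 + 123*t + 108) + 30*t^3 + 135*t^2 + 135*t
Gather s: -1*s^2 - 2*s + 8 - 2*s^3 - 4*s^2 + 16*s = -2*s^3 - 5*s^2 + 14*s + 8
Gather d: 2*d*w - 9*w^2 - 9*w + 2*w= 2*d*w - 9*w^2 - 7*w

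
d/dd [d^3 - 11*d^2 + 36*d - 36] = 3*d^2 - 22*d + 36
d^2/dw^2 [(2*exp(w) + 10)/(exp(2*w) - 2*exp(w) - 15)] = 2*(exp(4*w) + 22*exp(3*w) + 60*exp(2*w) + 290*exp(w) + 75)*exp(w)/(exp(6*w) - 6*exp(5*w) - 33*exp(4*w) + 172*exp(3*w) + 495*exp(2*w) - 1350*exp(w) - 3375)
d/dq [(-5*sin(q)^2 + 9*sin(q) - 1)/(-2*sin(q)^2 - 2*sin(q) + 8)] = 7*(-6*sin(q) - cos(2*q) + 6)*cos(q)/(2*(sin(q)^2 + sin(q) - 4)^2)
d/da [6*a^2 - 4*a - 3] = 12*a - 4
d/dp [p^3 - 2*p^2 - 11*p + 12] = 3*p^2 - 4*p - 11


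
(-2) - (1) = -3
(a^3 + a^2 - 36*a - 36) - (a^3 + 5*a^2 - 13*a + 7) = -4*a^2 - 23*a - 43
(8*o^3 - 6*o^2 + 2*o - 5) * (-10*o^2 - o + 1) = -80*o^5 + 52*o^4 - 6*o^3 + 42*o^2 + 7*o - 5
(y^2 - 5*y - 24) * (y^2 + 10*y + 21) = y^4 + 5*y^3 - 53*y^2 - 345*y - 504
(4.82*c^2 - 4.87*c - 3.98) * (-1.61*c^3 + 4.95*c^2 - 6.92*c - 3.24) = -7.7602*c^5 + 31.6997*c^4 - 51.0531*c^3 - 1.6174*c^2 + 43.3204*c + 12.8952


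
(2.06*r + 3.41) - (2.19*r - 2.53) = 5.94 - 0.13*r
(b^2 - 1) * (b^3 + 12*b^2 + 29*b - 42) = b^5 + 12*b^4 + 28*b^3 - 54*b^2 - 29*b + 42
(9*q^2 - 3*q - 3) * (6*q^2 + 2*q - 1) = 54*q^4 - 33*q^2 - 3*q + 3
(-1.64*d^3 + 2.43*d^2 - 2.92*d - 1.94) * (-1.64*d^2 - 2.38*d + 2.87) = 2.6896*d^5 - 0.0820000000000003*d^4 - 5.7014*d^3 + 17.1053*d^2 - 3.7632*d - 5.5678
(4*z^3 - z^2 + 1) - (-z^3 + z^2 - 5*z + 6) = 5*z^3 - 2*z^2 + 5*z - 5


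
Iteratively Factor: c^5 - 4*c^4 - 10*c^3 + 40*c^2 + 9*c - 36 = (c - 3)*(c^4 - c^3 - 13*c^2 + c + 12) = (c - 3)*(c - 1)*(c^3 - 13*c - 12) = (c - 4)*(c - 3)*(c - 1)*(c^2 + 4*c + 3) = (c - 4)*(c - 3)*(c - 1)*(c + 1)*(c + 3)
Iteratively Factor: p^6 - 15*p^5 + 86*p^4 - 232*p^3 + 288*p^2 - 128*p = (p - 4)*(p^5 - 11*p^4 + 42*p^3 - 64*p^2 + 32*p) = (p - 4)^2*(p^4 - 7*p^3 + 14*p^2 - 8*p) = p*(p - 4)^2*(p^3 - 7*p^2 + 14*p - 8) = p*(p - 4)^2*(p - 1)*(p^2 - 6*p + 8) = p*(p - 4)^2*(p - 2)*(p - 1)*(p - 4)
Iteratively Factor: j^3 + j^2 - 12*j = (j)*(j^2 + j - 12) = j*(j - 3)*(j + 4)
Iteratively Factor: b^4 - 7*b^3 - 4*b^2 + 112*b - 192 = (b - 4)*(b^3 - 3*b^2 - 16*b + 48) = (b - 4)*(b - 3)*(b^2 - 16) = (b - 4)*(b - 3)*(b + 4)*(b - 4)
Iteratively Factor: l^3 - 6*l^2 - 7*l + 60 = (l - 4)*(l^2 - 2*l - 15) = (l - 4)*(l + 3)*(l - 5)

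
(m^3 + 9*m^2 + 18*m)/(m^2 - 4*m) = (m^2 + 9*m + 18)/(m - 4)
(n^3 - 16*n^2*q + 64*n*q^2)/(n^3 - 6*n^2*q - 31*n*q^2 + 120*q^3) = n*(-n + 8*q)/(-n^2 - 2*n*q + 15*q^2)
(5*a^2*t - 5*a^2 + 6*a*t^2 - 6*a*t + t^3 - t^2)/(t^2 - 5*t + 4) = (5*a^2 + 6*a*t + t^2)/(t - 4)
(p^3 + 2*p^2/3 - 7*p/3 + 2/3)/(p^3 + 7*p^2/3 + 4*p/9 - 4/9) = 3*(p - 1)/(3*p + 2)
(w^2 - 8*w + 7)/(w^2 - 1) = (w - 7)/(w + 1)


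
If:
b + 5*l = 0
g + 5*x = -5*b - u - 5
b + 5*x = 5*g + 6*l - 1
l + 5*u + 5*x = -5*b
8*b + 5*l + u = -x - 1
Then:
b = -25/151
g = -2886/3775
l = 5/151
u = 3966/3775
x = -3366/3775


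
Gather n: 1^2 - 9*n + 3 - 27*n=4 - 36*n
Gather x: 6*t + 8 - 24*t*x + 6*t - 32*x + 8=12*t + x*(-24*t - 32) + 16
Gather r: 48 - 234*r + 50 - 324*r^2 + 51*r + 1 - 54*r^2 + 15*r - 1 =-378*r^2 - 168*r + 98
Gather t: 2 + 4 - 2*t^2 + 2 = 8 - 2*t^2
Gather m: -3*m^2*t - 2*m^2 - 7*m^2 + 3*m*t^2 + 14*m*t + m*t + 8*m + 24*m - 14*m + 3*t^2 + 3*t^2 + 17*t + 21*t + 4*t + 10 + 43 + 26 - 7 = m^2*(-3*t - 9) + m*(3*t^2 + 15*t + 18) + 6*t^2 + 42*t + 72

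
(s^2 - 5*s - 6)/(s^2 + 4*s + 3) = (s - 6)/(s + 3)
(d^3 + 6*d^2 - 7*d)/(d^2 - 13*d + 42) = d*(d^2 + 6*d - 7)/(d^2 - 13*d + 42)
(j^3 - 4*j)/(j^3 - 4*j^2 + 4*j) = (j + 2)/(j - 2)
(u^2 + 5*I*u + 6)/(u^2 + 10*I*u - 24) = (u - I)/(u + 4*I)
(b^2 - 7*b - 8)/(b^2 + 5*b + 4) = (b - 8)/(b + 4)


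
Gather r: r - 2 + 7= r + 5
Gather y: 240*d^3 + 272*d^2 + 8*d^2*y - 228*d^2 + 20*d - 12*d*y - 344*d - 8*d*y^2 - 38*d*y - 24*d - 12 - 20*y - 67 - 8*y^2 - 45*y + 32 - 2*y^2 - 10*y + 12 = 240*d^3 + 44*d^2 - 348*d + y^2*(-8*d - 10) + y*(8*d^2 - 50*d - 75) - 35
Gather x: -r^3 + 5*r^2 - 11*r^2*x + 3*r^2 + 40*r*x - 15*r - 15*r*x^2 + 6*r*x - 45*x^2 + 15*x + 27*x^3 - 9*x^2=-r^3 + 8*r^2 - 15*r + 27*x^3 + x^2*(-15*r - 54) + x*(-11*r^2 + 46*r + 15)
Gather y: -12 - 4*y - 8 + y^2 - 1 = y^2 - 4*y - 21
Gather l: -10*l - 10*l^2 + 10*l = -10*l^2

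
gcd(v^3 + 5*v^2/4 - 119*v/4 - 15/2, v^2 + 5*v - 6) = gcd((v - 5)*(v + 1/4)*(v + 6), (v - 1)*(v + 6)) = v + 6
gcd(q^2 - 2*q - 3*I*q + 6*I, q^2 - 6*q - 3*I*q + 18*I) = q - 3*I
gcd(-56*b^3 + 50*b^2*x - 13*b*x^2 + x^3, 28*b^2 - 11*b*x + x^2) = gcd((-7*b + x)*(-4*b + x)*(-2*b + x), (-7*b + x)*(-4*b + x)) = 28*b^2 - 11*b*x + x^2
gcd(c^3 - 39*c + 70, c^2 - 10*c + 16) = c - 2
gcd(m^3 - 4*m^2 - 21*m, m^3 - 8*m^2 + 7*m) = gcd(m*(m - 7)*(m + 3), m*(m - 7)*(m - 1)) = m^2 - 7*m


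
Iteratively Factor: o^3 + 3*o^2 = (o)*(o^2 + 3*o) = o*(o + 3)*(o)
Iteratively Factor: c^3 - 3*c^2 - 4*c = (c + 1)*(c^2 - 4*c) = c*(c + 1)*(c - 4)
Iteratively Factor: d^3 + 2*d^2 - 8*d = (d - 2)*(d^2 + 4*d) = (d - 2)*(d + 4)*(d)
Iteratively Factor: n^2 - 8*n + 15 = (n - 3)*(n - 5)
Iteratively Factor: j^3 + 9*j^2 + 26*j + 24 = (j + 2)*(j^2 + 7*j + 12) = (j + 2)*(j + 3)*(j + 4)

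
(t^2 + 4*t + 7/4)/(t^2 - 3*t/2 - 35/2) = (t + 1/2)/(t - 5)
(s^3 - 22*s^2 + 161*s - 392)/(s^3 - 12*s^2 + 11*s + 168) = (s - 7)/(s + 3)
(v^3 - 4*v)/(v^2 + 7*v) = (v^2 - 4)/(v + 7)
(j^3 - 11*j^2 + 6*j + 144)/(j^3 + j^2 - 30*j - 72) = (j - 8)/(j + 4)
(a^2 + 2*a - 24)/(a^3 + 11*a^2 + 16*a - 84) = (a - 4)/(a^2 + 5*a - 14)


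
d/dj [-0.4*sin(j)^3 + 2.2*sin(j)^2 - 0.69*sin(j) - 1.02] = (-1.2*sin(j)^2 + 4.4*sin(j) - 0.69)*cos(j)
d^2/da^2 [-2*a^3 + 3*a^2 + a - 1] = 6 - 12*a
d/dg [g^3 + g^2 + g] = 3*g^2 + 2*g + 1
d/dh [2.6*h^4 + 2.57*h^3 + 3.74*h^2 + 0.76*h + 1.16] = 10.4*h^3 + 7.71*h^2 + 7.48*h + 0.76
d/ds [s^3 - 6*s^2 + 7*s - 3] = 3*s^2 - 12*s + 7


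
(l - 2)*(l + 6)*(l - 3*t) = l^3 - 3*l^2*t + 4*l^2 - 12*l*t - 12*l + 36*t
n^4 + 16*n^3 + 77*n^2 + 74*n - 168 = (n - 1)*(n + 4)*(n + 6)*(n + 7)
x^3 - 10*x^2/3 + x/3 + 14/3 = (x - 7/3)*(x - 2)*(x + 1)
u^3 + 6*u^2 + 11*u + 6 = (u + 1)*(u + 2)*(u + 3)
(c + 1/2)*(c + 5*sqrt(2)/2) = c^2 + c/2 + 5*sqrt(2)*c/2 + 5*sqrt(2)/4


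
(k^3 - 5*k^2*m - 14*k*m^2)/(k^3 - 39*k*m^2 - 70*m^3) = k/(k + 5*m)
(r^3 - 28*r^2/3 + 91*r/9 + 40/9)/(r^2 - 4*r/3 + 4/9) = (9*r^3 - 84*r^2 + 91*r + 40)/(9*r^2 - 12*r + 4)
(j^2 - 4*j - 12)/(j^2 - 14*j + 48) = (j + 2)/(j - 8)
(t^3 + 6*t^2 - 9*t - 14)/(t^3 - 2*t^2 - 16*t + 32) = (t^2 + 8*t + 7)/(t^2 - 16)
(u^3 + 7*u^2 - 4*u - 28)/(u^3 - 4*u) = (u + 7)/u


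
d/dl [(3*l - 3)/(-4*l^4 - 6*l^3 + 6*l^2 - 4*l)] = 3*(3*l^4 - l^3 - 6*l^2 + 3*l - 1)/(l^2*(4*l^6 + 12*l^5 - 3*l^4 - 10*l^3 + 21*l^2 - 12*l + 4))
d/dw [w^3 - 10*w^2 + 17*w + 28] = 3*w^2 - 20*w + 17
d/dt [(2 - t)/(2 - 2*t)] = 1/(2*(t - 1)^2)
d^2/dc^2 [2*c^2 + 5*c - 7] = 4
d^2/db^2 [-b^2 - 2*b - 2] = -2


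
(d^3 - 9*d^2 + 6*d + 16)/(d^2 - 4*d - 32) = (d^2 - d - 2)/(d + 4)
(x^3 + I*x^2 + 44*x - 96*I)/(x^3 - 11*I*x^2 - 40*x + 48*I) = (x + 8*I)/(x - 4*I)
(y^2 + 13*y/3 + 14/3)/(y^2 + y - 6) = (y^2 + 13*y/3 + 14/3)/(y^2 + y - 6)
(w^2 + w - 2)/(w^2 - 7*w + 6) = (w + 2)/(w - 6)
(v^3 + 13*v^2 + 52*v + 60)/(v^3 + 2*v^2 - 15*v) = (v^2 + 8*v + 12)/(v*(v - 3))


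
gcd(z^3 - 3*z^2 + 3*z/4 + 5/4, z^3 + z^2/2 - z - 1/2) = z^2 - z/2 - 1/2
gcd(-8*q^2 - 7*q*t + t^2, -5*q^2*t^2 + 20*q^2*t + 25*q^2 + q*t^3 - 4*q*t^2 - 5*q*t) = 1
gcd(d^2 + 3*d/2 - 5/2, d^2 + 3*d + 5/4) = d + 5/2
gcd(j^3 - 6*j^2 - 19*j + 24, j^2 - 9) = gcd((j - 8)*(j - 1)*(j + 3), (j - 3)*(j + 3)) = j + 3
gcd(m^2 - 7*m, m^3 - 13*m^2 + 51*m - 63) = m - 7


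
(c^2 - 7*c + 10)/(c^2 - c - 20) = (c - 2)/(c + 4)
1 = 1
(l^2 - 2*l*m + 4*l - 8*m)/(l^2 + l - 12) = (l - 2*m)/(l - 3)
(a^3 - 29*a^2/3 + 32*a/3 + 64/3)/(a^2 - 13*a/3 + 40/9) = 3*(a^2 - 7*a - 8)/(3*a - 5)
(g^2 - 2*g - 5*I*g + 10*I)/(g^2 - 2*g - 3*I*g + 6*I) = (g - 5*I)/(g - 3*I)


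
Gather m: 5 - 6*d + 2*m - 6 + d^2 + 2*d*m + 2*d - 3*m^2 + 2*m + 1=d^2 - 4*d - 3*m^2 + m*(2*d + 4)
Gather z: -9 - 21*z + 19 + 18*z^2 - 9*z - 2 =18*z^2 - 30*z + 8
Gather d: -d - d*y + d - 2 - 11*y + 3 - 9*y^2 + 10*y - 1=-d*y - 9*y^2 - y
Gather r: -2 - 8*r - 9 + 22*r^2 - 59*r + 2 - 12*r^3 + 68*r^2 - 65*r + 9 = -12*r^3 + 90*r^2 - 132*r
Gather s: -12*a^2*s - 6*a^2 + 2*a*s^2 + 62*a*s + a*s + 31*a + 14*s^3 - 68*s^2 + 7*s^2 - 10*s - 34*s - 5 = -6*a^2 + 31*a + 14*s^3 + s^2*(2*a - 61) + s*(-12*a^2 + 63*a - 44) - 5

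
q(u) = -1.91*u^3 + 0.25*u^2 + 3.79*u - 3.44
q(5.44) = -282.91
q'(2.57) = -32.77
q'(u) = -5.73*u^2 + 0.5*u + 3.79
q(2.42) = -19.87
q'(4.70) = -120.44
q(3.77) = -87.94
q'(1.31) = -5.39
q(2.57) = -24.47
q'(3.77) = -75.76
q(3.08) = -45.20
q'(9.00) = -455.84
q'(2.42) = -28.56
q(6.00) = -384.26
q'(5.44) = -163.06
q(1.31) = -2.34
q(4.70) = -178.41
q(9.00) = -1341.47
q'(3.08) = -49.03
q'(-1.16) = -4.50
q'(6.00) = -199.49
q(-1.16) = -4.52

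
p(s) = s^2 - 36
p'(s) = 2*s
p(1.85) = -32.58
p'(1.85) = 3.70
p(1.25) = -34.44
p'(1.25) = 2.50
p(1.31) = -34.28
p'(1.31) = 2.62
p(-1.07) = -34.86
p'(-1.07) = -2.14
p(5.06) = -10.40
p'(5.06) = 10.12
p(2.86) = -27.82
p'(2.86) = 5.72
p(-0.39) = -35.85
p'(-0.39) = -0.78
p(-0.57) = -35.68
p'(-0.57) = -1.14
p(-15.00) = 189.00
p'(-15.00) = -30.00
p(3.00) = -27.00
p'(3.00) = 6.00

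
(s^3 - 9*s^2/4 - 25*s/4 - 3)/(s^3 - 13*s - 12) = (s + 3/4)/(s + 3)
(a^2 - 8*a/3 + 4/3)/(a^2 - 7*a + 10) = (a - 2/3)/(a - 5)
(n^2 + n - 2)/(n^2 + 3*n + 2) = (n - 1)/(n + 1)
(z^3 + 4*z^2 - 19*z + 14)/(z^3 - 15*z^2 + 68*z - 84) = (z^2 + 6*z - 7)/(z^2 - 13*z + 42)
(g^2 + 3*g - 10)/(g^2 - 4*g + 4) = (g + 5)/(g - 2)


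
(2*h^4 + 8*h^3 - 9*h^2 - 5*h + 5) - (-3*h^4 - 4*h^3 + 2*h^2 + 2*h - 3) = 5*h^4 + 12*h^3 - 11*h^2 - 7*h + 8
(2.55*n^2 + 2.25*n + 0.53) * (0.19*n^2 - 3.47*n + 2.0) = 0.4845*n^4 - 8.421*n^3 - 2.6068*n^2 + 2.6609*n + 1.06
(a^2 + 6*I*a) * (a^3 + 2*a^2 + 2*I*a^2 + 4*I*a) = a^5 + 2*a^4 + 8*I*a^4 - 12*a^3 + 16*I*a^3 - 24*a^2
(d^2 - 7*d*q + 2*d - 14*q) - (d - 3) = d^2 - 7*d*q + d - 14*q + 3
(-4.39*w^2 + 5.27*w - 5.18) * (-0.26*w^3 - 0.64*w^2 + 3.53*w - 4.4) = 1.1414*w^5 + 1.4394*w^4 - 17.5227*w^3 + 41.2343*w^2 - 41.4734*w + 22.792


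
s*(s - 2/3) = s^2 - 2*s/3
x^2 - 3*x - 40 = (x - 8)*(x + 5)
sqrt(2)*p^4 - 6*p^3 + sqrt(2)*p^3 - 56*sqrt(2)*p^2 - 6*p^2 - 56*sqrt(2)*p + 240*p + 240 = (p - 6*sqrt(2))*(p - 2*sqrt(2))*(p + 5*sqrt(2))*(sqrt(2)*p + sqrt(2))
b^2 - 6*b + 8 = (b - 4)*(b - 2)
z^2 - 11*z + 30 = (z - 6)*(z - 5)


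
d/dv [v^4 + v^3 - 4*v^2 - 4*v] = 4*v^3 + 3*v^2 - 8*v - 4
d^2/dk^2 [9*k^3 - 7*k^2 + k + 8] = 54*k - 14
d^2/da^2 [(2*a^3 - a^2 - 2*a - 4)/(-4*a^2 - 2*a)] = 4*(a^3 + 12*a^2 + 6*a + 1)/(a^3*(8*a^3 + 12*a^2 + 6*a + 1))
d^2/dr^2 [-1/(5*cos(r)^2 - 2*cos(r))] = (50*(1 - cos(2*r))^2 + 75*cos(r) + 54*cos(2*r) - 15*cos(3*r) - 162)/(2*(5*cos(r) - 2)^3*cos(r)^3)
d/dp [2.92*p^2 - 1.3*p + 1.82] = 5.84*p - 1.3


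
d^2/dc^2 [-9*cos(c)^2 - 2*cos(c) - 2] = 2*cos(c) + 18*cos(2*c)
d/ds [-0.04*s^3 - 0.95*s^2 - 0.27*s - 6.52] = -0.12*s^2 - 1.9*s - 0.27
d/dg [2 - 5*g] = -5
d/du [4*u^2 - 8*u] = 8*u - 8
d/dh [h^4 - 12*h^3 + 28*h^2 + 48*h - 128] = 4*h^3 - 36*h^2 + 56*h + 48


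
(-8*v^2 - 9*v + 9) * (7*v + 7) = -56*v^3 - 119*v^2 + 63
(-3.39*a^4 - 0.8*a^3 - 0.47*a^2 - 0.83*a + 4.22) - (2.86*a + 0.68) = -3.39*a^4 - 0.8*a^3 - 0.47*a^2 - 3.69*a + 3.54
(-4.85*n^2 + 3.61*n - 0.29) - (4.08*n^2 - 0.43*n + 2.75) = -8.93*n^2 + 4.04*n - 3.04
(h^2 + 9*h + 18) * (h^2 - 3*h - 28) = h^4 + 6*h^3 - 37*h^2 - 306*h - 504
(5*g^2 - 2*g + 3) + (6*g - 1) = 5*g^2 + 4*g + 2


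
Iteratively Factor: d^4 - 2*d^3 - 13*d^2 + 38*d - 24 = (d + 4)*(d^3 - 6*d^2 + 11*d - 6) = (d - 2)*(d + 4)*(d^2 - 4*d + 3) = (d - 2)*(d - 1)*(d + 4)*(d - 3)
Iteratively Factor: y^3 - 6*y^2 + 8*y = (y)*(y^2 - 6*y + 8) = y*(y - 2)*(y - 4)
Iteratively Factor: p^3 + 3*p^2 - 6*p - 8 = (p - 2)*(p^2 + 5*p + 4) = (p - 2)*(p + 1)*(p + 4)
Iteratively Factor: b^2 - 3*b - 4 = (b + 1)*(b - 4)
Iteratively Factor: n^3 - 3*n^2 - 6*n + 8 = (n + 2)*(n^2 - 5*n + 4) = (n - 4)*(n + 2)*(n - 1)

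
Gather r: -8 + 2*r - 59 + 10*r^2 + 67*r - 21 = 10*r^2 + 69*r - 88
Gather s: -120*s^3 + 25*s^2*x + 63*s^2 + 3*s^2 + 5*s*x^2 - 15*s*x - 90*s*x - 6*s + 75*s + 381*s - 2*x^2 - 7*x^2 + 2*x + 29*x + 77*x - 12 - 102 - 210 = -120*s^3 + s^2*(25*x + 66) + s*(5*x^2 - 105*x + 450) - 9*x^2 + 108*x - 324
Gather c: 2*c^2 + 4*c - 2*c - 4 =2*c^2 + 2*c - 4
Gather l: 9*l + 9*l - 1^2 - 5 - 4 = 18*l - 10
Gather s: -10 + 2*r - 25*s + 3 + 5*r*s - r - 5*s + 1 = r + s*(5*r - 30) - 6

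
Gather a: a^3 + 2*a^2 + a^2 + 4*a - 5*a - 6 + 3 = a^3 + 3*a^2 - a - 3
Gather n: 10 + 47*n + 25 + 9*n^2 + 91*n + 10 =9*n^2 + 138*n + 45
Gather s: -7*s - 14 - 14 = -7*s - 28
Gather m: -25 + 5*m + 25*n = 5*m + 25*n - 25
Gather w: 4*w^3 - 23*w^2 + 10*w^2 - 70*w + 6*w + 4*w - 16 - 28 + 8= 4*w^3 - 13*w^2 - 60*w - 36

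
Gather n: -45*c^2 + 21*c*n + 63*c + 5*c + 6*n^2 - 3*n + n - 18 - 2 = -45*c^2 + 68*c + 6*n^2 + n*(21*c - 2) - 20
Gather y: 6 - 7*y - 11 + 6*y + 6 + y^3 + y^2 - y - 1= y^3 + y^2 - 2*y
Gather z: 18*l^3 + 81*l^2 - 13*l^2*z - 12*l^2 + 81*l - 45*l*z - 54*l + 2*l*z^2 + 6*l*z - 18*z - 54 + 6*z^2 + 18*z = 18*l^3 + 69*l^2 + 27*l + z^2*(2*l + 6) + z*(-13*l^2 - 39*l) - 54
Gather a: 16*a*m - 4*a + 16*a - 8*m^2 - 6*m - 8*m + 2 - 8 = a*(16*m + 12) - 8*m^2 - 14*m - 6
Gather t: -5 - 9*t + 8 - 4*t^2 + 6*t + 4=-4*t^2 - 3*t + 7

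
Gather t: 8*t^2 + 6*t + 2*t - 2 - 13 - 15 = 8*t^2 + 8*t - 30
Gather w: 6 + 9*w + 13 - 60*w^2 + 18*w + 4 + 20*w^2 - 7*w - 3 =-40*w^2 + 20*w + 20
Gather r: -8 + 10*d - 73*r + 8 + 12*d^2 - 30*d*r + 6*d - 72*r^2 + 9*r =12*d^2 + 16*d - 72*r^2 + r*(-30*d - 64)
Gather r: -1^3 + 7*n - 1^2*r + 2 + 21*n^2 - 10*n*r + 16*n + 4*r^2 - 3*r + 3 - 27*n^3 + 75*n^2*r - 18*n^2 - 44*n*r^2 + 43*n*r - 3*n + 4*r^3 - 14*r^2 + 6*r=-27*n^3 + 3*n^2 + 20*n + 4*r^3 + r^2*(-44*n - 10) + r*(75*n^2 + 33*n + 2) + 4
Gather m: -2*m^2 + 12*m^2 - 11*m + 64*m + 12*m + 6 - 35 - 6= 10*m^2 + 65*m - 35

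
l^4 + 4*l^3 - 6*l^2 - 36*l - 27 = (l - 3)*(l + 1)*(l + 3)^2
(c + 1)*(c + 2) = c^2 + 3*c + 2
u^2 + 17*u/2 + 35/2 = (u + 7/2)*(u + 5)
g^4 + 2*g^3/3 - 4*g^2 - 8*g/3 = g*(g - 2)*(g + 2/3)*(g + 2)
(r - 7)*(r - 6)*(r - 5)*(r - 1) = r^4 - 19*r^3 + 125*r^2 - 317*r + 210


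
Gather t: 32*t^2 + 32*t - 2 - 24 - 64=32*t^2 + 32*t - 90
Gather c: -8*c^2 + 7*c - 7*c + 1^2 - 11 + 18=8 - 8*c^2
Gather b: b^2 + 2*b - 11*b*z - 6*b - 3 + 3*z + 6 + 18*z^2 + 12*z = b^2 + b*(-11*z - 4) + 18*z^2 + 15*z + 3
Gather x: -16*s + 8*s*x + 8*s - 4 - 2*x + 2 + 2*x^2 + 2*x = 8*s*x - 8*s + 2*x^2 - 2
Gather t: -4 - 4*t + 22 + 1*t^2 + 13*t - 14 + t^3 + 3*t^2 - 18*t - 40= t^3 + 4*t^2 - 9*t - 36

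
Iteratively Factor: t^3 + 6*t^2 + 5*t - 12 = (t - 1)*(t^2 + 7*t + 12) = (t - 1)*(t + 4)*(t + 3)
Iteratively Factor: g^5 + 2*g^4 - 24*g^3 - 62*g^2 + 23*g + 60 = (g + 4)*(g^4 - 2*g^3 - 16*g^2 + 2*g + 15) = (g + 1)*(g + 4)*(g^3 - 3*g^2 - 13*g + 15) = (g - 5)*(g + 1)*(g + 4)*(g^2 + 2*g - 3) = (g - 5)*(g + 1)*(g + 3)*(g + 4)*(g - 1)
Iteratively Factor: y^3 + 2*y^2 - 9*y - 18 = (y - 3)*(y^2 + 5*y + 6) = (y - 3)*(y + 3)*(y + 2)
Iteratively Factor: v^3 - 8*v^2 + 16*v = (v)*(v^2 - 8*v + 16) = v*(v - 4)*(v - 4)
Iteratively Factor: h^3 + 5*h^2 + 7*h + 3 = (h + 1)*(h^2 + 4*h + 3) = (h + 1)^2*(h + 3)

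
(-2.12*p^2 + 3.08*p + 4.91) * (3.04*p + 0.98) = -6.4448*p^3 + 7.2856*p^2 + 17.9448*p + 4.8118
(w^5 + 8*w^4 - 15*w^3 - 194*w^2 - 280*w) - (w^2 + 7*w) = w^5 + 8*w^4 - 15*w^3 - 195*w^2 - 287*w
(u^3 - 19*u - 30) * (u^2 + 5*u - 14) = u^5 + 5*u^4 - 33*u^3 - 125*u^2 + 116*u + 420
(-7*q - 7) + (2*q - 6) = -5*q - 13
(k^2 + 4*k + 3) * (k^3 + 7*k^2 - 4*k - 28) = k^5 + 11*k^4 + 27*k^3 - 23*k^2 - 124*k - 84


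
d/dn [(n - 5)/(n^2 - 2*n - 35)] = (n^2 - 2*n - 2*(n - 5)*(n - 1) - 35)/(-n^2 + 2*n + 35)^2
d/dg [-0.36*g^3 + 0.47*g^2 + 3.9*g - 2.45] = -1.08*g^2 + 0.94*g + 3.9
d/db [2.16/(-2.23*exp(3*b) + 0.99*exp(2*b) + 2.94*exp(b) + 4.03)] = (14.4504*exp(2*b) - 4.2768*exp(b) - 6.3504)*exp(b)/(-2.23*exp(3*b) + 0.99*exp(2*b) + 2.94*exp(b) + 4.03)^2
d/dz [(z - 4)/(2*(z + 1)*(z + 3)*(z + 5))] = (-2*z^3 + 3*z^2 + 72*z + 107)/(2*(z^6 + 18*z^5 + 127*z^4 + 444*z^3 + 799*z^2 + 690*z + 225))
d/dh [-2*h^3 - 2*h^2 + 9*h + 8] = -6*h^2 - 4*h + 9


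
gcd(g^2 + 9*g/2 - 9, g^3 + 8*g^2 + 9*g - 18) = g + 6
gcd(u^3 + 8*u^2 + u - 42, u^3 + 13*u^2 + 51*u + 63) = u^2 + 10*u + 21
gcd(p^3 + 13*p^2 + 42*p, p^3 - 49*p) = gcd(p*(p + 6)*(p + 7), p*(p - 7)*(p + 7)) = p^2 + 7*p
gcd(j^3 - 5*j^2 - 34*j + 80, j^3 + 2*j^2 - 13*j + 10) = j^2 + 3*j - 10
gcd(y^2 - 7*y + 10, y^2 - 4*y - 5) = y - 5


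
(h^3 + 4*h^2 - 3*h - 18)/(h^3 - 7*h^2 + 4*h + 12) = (h^2 + 6*h + 9)/(h^2 - 5*h - 6)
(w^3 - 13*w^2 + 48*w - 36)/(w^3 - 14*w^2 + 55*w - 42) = (w - 6)/(w - 7)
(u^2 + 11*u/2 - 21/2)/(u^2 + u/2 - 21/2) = (2*u^2 + 11*u - 21)/(2*u^2 + u - 21)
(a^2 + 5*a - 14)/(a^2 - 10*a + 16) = (a + 7)/(a - 8)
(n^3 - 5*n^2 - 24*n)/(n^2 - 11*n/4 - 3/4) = 4*n*(-n^2 + 5*n + 24)/(-4*n^2 + 11*n + 3)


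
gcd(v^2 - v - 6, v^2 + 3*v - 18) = v - 3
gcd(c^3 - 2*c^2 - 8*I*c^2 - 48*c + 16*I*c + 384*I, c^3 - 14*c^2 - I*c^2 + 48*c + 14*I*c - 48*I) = c - 8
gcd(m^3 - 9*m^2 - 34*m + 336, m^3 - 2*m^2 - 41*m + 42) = m^2 - m - 42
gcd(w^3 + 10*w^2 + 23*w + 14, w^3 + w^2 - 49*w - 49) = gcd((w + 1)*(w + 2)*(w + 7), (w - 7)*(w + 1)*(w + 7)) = w^2 + 8*w + 7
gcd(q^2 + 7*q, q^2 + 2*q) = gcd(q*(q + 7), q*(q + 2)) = q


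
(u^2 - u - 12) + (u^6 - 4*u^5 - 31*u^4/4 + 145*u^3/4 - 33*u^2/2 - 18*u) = u^6 - 4*u^5 - 31*u^4/4 + 145*u^3/4 - 31*u^2/2 - 19*u - 12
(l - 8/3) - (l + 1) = -11/3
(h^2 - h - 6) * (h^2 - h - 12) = h^4 - 2*h^3 - 17*h^2 + 18*h + 72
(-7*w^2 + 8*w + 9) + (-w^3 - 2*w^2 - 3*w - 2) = -w^3 - 9*w^2 + 5*w + 7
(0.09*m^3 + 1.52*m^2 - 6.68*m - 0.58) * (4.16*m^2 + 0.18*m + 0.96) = 0.3744*m^5 + 6.3394*m^4 - 27.4288*m^3 - 2.156*m^2 - 6.5172*m - 0.5568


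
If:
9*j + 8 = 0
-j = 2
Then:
No Solution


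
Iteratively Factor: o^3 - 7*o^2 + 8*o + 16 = (o + 1)*(o^2 - 8*o + 16) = (o - 4)*(o + 1)*(o - 4)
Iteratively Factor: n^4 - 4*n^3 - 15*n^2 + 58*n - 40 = (n - 2)*(n^3 - 2*n^2 - 19*n + 20) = (n - 2)*(n + 4)*(n^2 - 6*n + 5) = (n - 2)*(n - 1)*(n + 4)*(n - 5)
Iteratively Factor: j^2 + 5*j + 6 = (j + 2)*(j + 3)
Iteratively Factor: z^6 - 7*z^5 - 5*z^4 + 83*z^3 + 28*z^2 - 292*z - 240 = (z + 2)*(z^5 - 9*z^4 + 13*z^3 + 57*z^2 - 86*z - 120) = (z - 3)*(z + 2)*(z^4 - 6*z^3 - 5*z^2 + 42*z + 40) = (z - 3)*(z + 1)*(z + 2)*(z^3 - 7*z^2 + 2*z + 40) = (z - 5)*(z - 3)*(z + 1)*(z + 2)*(z^2 - 2*z - 8) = (z - 5)*(z - 4)*(z - 3)*(z + 1)*(z + 2)*(z + 2)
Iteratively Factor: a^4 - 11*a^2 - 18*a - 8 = (a + 1)*(a^3 - a^2 - 10*a - 8) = (a + 1)^2*(a^2 - 2*a - 8) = (a - 4)*(a + 1)^2*(a + 2)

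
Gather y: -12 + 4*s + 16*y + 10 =4*s + 16*y - 2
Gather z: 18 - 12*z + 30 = 48 - 12*z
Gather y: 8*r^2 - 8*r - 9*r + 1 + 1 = 8*r^2 - 17*r + 2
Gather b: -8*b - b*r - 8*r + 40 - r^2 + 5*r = b*(-r - 8) - r^2 - 3*r + 40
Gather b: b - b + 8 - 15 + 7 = 0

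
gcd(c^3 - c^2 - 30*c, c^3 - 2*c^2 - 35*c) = c^2 + 5*c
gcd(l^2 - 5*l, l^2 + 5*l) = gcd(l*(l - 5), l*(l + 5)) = l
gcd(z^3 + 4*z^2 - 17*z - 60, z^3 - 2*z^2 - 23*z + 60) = z^2 + z - 20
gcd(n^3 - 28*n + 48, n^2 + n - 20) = n - 4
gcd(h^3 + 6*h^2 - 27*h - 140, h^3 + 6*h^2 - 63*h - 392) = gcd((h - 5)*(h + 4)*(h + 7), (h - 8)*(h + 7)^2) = h + 7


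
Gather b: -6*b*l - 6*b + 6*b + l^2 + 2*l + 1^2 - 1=-6*b*l + l^2 + 2*l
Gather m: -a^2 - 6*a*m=-a^2 - 6*a*m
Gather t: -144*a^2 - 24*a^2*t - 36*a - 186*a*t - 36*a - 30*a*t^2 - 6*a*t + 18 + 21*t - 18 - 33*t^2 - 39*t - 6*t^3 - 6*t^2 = -144*a^2 - 72*a - 6*t^3 + t^2*(-30*a - 39) + t*(-24*a^2 - 192*a - 18)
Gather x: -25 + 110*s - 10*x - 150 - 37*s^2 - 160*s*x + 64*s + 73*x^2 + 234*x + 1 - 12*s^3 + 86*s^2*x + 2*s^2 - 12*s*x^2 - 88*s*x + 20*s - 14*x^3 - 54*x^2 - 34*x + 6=-12*s^3 - 35*s^2 + 194*s - 14*x^3 + x^2*(19 - 12*s) + x*(86*s^2 - 248*s + 190) - 168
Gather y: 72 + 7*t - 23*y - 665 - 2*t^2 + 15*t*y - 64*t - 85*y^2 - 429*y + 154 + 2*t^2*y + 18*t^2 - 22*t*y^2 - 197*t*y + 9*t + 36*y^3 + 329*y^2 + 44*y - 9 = 16*t^2 - 48*t + 36*y^3 + y^2*(244 - 22*t) + y*(2*t^2 - 182*t - 408) - 448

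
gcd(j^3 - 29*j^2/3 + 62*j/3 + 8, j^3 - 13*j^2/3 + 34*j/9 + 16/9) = j + 1/3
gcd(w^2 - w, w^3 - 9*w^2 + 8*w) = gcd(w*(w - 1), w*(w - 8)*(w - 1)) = w^2 - w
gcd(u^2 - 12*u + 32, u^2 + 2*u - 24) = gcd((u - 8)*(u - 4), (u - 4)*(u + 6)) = u - 4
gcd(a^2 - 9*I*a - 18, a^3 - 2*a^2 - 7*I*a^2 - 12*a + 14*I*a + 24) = a - 3*I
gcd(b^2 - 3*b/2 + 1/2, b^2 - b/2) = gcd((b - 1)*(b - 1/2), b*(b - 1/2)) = b - 1/2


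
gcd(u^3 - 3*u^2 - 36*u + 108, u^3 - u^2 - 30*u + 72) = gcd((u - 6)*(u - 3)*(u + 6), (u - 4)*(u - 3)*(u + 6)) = u^2 + 3*u - 18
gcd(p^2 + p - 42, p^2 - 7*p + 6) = p - 6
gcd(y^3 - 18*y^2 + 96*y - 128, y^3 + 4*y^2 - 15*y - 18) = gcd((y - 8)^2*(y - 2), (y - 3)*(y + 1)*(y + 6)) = 1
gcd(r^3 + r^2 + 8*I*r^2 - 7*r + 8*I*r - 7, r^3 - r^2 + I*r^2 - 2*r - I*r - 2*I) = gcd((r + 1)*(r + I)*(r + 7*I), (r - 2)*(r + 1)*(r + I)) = r^2 + r*(1 + I) + I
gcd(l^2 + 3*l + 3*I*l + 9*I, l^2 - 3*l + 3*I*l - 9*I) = l + 3*I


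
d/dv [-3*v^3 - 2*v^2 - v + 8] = -9*v^2 - 4*v - 1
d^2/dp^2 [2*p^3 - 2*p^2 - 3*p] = 12*p - 4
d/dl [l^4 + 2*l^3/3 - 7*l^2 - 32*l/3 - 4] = 4*l^3 + 2*l^2 - 14*l - 32/3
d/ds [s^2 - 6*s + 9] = 2*s - 6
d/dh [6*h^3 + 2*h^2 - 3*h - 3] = 18*h^2 + 4*h - 3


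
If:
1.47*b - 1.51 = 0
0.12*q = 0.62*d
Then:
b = 1.03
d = 0.193548387096774*q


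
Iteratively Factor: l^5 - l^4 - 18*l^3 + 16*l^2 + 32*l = (l)*(l^4 - l^3 - 18*l^2 + 16*l + 32) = l*(l - 2)*(l^3 + l^2 - 16*l - 16) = l*(l - 2)*(l + 1)*(l^2 - 16) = l*(l - 4)*(l - 2)*(l + 1)*(l + 4)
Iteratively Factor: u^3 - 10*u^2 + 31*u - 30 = (u - 2)*(u^2 - 8*u + 15) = (u - 5)*(u - 2)*(u - 3)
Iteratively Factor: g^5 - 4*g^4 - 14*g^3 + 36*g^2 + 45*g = (g)*(g^4 - 4*g^3 - 14*g^2 + 36*g + 45) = g*(g - 5)*(g^3 + g^2 - 9*g - 9) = g*(g - 5)*(g - 3)*(g^2 + 4*g + 3) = g*(g - 5)*(g - 3)*(g + 1)*(g + 3)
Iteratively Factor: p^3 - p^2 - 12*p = (p)*(p^2 - p - 12) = p*(p - 4)*(p + 3)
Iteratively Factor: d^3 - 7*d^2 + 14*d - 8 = (d - 1)*(d^2 - 6*d + 8) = (d - 4)*(d - 1)*(d - 2)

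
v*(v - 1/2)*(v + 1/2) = v^3 - v/4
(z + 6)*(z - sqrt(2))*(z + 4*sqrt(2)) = z^3 + 3*sqrt(2)*z^2 + 6*z^2 - 8*z + 18*sqrt(2)*z - 48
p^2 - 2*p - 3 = (p - 3)*(p + 1)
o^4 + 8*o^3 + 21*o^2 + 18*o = o*(o + 2)*(o + 3)^2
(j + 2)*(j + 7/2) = j^2 + 11*j/2 + 7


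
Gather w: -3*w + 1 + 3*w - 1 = 0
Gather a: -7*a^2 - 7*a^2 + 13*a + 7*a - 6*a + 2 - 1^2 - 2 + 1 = -14*a^2 + 14*a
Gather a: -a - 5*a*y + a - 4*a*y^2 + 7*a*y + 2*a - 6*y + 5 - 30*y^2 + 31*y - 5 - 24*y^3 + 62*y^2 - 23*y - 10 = a*(-4*y^2 + 2*y + 2) - 24*y^3 + 32*y^2 + 2*y - 10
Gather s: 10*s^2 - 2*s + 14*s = 10*s^2 + 12*s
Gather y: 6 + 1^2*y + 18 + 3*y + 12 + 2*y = 6*y + 36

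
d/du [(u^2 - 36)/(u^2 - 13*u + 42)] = -13/(u^2 - 14*u + 49)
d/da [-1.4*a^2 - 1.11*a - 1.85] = -2.8*a - 1.11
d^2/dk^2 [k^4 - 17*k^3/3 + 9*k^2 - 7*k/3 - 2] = 12*k^2 - 34*k + 18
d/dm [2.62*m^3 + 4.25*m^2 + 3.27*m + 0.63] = 7.86*m^2 + 8.5*m + 3.27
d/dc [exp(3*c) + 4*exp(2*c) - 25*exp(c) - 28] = (3*exp(2*c) + 8*exp(c) - 25)*exp(c)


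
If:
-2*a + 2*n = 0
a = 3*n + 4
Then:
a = -2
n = -2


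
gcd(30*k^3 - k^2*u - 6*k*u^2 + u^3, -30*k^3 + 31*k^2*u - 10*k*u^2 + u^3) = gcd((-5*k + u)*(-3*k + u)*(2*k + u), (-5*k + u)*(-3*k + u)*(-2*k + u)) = 15*k^2 - 8*k*u + u^2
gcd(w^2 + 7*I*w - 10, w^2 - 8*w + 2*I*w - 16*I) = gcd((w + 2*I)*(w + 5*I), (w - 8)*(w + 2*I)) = w + 2*I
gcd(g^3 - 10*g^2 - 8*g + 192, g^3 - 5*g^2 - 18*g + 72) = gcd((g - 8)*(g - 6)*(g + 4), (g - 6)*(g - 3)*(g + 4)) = g^2 - 2*g - 24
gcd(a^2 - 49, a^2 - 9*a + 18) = 1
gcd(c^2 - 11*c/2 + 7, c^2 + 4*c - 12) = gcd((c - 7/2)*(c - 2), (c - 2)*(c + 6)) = c - 2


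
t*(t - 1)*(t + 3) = t^3 + 2*t^2 - 3*t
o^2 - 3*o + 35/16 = (o - 7/4)*(o - 5/4)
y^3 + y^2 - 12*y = y*(y - 3)*(y + 4)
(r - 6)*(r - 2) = r^2 - 8*r + 12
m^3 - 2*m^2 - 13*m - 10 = (m - 5)*(m + 1)*(m + 2)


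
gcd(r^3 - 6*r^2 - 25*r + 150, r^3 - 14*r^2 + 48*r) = r - 6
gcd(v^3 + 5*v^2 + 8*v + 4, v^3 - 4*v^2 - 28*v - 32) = v^2 + 4*v + 4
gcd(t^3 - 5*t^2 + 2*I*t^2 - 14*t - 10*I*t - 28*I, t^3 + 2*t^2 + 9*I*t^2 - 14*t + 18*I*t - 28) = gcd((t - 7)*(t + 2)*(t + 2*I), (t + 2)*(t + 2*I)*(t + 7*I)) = t^2 + t*(2 + 2*I) + 4*I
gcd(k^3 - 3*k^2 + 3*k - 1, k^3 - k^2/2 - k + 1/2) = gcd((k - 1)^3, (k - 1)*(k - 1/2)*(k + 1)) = k - 1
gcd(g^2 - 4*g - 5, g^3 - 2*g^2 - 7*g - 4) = g + 1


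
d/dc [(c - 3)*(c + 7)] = 2*c + 4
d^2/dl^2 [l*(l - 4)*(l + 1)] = 6*l - 6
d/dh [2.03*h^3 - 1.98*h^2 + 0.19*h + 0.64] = 6.09*h^2 - 3.96*h + 0.19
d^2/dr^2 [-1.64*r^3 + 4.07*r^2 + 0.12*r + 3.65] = 8.14 - 9.84*r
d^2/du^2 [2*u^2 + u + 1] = 4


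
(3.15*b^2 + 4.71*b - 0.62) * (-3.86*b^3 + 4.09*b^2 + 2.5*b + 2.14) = -12.159*b^5 - 5.2971*b^4 + 29.5321*b^3 + 15.9802*b^2 + 8.5294*b - 1.3268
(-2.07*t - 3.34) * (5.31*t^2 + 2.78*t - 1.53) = -10.9917*t^3 - 23.49*t^2 - 6.1181*t + 5.1102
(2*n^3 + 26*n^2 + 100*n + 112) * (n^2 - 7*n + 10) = 2*n^5 + 12*n^4 - 62*n^3 - 328*n^2 + 216*n + 1120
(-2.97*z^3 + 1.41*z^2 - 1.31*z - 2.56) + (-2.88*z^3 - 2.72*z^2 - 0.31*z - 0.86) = -5.85*z^3 - 1.31*z^2 - 1.62*z - 3.42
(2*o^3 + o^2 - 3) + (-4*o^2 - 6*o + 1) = 2*o^3 - 3*o^2 - 6*o - 2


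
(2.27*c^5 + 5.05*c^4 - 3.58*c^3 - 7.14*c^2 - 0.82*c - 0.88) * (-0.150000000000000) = -0.3405*c^5 - 0.7575*c^4 + 0.537*c^3 + 1.071*c^2 + 0.123*c + 0.132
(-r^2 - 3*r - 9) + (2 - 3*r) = -r^2 - 6*r - 7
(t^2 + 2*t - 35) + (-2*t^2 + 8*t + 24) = -t^2 + 10*t - 11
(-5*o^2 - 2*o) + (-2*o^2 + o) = -7*o^2 - o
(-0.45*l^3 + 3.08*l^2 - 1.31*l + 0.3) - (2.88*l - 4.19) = -0.45*l^3 + 3.08*l^2 - 4.19*l + 4.49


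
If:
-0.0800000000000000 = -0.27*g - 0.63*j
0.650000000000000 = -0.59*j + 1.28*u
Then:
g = 2.86691776522285 - 5.06214689265537*u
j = 2.16949152542373*u - 1.10169491525424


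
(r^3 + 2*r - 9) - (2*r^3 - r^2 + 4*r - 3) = -r^3 + r^2 - 2*r - 6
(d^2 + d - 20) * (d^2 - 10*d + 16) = d^4 - 9*d^3 - 14*d^2 + 216*d - 320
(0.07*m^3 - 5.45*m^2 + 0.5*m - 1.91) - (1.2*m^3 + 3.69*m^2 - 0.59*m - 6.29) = -1.13*m^3 - 9.14*m^2 + 1.09*m + 4.38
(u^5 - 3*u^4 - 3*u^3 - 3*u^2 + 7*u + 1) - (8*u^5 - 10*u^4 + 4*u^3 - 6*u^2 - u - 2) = -7*u^5 + 7*u^4 - 7*u^3 + 3*u^2 + 8*u + 3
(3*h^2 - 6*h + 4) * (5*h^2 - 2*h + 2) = 15*h^4 - 36*h^3 + 38*h^2 - 20*h + 8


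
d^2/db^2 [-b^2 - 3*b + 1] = -2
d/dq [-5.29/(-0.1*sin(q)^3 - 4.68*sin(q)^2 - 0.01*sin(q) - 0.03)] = (-49.5144*sin(q) + 0.7935*cos(2*q) - 0.8464)*cos(q)/(0.1*sin(q)^3 + 4.68*sin(q)^2 + 0.01*sin(q) + 0.03)^2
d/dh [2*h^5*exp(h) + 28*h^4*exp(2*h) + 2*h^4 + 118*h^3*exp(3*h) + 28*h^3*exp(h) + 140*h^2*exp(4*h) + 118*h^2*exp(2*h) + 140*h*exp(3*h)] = 2*h^5*exp(h) + 56*h^4*exp(2*h) + 10*h^4*exp(h) + 354*h^3*exp(3*h) + 112*h^3*exp(2*h) + 28*h^3*exp(h) + 8*h^3 + 560*h^2*exp(4*h) + 354*h^2*exp(3*h) + 236*h^2*exp(2*h) + 84*h^2*exp(h) + 280*h*exp(4*h) + 420*h*exp(3*h) + 236*h*exp(2*h) + 140*exp(3*h)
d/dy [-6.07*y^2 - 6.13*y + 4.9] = -12.14*y - 6.13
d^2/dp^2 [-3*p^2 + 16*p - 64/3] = -6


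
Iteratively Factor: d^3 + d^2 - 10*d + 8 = (d - 2)*(d^2 + 3*d - 4) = (d - 2)*(d + 4)*(d - 1)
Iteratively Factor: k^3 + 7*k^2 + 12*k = (k)*(k^2 + 7*k + 12) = k*(k + 3)*(k + 4)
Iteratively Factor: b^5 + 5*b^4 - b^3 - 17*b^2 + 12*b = (b + 4)*(b^4 + b^3 - 5*b^2 + 3*b) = (b + 3)*(b + 4)*(b^3 - 2*b^2 + b) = b*(b + 3)*(b + 4)*(b^2 - 2*b + 1) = b*(b - 1)*(b + 3)*(b + 4)*(b - 1)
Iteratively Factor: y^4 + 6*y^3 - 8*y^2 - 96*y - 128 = (y - 4)*(y^3 + 10*y^2 + 32*y + 32) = (y - 4)*(y + 4)*(y^2 + 6*y + 8) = (y - 4)*(y + 4)^2*(y + 2)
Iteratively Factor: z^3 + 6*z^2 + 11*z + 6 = (z + 2)*(z^2 + 4*z + 3) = (z + 2)*(z + 3)*(z + 1)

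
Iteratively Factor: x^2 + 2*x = (x)*(x + 2)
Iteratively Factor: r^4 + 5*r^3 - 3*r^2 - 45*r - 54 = (r + 3)*(r^3 + 2*r^2 - 9*r - 18) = (r + 3)^2*(r^2 - r - 6) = (r - 3)*(r + 3)^2*(r + 2)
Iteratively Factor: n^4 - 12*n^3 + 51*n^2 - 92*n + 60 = (n - 2)*(n^3 - 10*n^2 + 31*n - 30) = (n - 2)^2*(n^2 - 8*n + 15) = (n - 3)*(n - 2)^2*(n - 5)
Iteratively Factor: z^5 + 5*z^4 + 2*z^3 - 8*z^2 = (z)*(z^4 + 5*z^3 + 2*z^2 - 8*z) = z*(z + 4)*(z^3 + z^2 - 2*z) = z*(z - 1)*(z + 4)*(z^2 + 2*z) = z*(z - 1)*(z + 2)*(z + 4)*(z)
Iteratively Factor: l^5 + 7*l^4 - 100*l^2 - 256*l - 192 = (l + 4)*(l^4 + 3*l^3 - 12*l^2 - 52*l - 48) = (l + 2)*(l + 4)*(l^3 + l^2 - 14*l - 24) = (l + 2)^2*(l + 4)*(l^2 - l - 12) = (l + 2)^2*(l + 3)*(l + 4)*(l - 4)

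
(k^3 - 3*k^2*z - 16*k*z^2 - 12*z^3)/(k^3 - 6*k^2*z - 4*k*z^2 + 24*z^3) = (-k - z)/(-k + 2*z)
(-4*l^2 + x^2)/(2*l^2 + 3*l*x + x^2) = (-2*l + x)/(l + x)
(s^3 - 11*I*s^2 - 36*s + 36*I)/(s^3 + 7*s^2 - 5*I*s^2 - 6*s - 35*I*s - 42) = (s - 6*I)/(s + 7)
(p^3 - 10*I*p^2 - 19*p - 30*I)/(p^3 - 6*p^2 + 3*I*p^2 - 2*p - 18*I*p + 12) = (p^2 - 11*I*p - 30)/(p^2 + 2*p*(-3 + I) - 12*I)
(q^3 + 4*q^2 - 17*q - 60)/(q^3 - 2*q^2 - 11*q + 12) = (q + 5)/(q - 1)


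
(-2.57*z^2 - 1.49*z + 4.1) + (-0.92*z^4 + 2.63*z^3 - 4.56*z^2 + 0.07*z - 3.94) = -0.92*z^4 + 2.63*z^3 - 7.13*z^2 - 1.42*z + 0.16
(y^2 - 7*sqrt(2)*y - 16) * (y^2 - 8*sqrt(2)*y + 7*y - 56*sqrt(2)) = y^4 - 15*sqrt(2)*y^3 + 7*y^3 - 105*sqrt(2)*y^2 + 96*y^2 + 128*sqrt(2)*y + 672*y + 896*sqrt(2)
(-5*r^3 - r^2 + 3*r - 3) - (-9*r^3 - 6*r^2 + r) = 4*r^3 + 5*r^2 + 2*r - 3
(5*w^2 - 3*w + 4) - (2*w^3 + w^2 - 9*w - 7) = -2*w^3 + 4*w^2 + 6*w + 11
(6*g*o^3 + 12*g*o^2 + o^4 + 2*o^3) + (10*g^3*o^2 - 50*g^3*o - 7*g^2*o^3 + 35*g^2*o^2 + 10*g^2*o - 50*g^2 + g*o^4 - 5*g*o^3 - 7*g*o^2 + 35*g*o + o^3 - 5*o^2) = 10*g^3*o^2 - 50*g^3*o - 7*g^2*o^3 + 35*g^2*o^2 + 10*g^2*o - 50*g^2 + g*o^4 + g*o^3 + 5*g*o^2 + 35*g*o + o^4 + 3*o^3 - 5*o^2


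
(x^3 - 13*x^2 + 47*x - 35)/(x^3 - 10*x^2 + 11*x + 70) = (x - 1)/(x + 2)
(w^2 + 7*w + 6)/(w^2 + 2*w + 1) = (w + 6)/(w + 1)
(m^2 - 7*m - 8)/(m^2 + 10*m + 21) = (m^2 - 7*m - 8)/(m^2 + 10*m + 21)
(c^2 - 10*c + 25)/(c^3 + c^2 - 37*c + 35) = (c - 5)/(c^2 + 6*c - 7)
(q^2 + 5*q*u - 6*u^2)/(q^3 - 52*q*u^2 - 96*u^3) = (q - u)/(q^2 - 6*q*u - 16*u^2)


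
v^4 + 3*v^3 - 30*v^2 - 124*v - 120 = (v - 6)*(v + 2)^2*(v + 5)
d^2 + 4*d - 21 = (d - 3)*(d + 7)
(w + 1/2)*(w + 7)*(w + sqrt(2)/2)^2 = w^4 + sqrt(2)*w^3 + 15*w^3/2 + 4*w^2 + 15*sqrt(2)*w^2/2 + 15*w/4 + 7*sqrt(2)*w/2 + 7/4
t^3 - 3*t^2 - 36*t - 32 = (t - 8)*(t + 1)*(t + 4)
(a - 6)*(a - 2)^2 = a^3 - 10*a^2 + 28*a - 24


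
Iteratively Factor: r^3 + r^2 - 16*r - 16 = (r + 4)*(r^2 - 3*r - 4) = (r + 1)*(r + 4)*(r - 4)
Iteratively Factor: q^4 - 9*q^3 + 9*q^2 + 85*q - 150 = (q - 5)*(q^3 - 4*q^2 - 11*q + 30) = (q - 5)*(q - 2)*(q^2 - 2*q - 15) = (q - 5)*(q - 2)*(q + 3)*(q - 5)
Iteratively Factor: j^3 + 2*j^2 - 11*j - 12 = (j + 4)*(j^2 - 2*j - 3) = (j - 3)*(j + 4)*(j + 1)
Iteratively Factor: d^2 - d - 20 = (d + 4)*(d - 5)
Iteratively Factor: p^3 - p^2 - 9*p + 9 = (p - 3)*(p^2 + 2*p - 3) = (p - 3)*(p + 3)*(p - 1)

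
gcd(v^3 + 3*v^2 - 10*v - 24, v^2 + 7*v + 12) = v + 4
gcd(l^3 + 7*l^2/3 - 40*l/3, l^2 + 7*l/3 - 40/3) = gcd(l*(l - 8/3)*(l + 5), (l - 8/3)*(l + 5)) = l^2 + 7*l/3 - 40/3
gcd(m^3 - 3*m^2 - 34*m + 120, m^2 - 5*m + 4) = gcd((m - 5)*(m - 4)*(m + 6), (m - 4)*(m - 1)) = m - 4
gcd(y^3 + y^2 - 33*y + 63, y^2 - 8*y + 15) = y - 3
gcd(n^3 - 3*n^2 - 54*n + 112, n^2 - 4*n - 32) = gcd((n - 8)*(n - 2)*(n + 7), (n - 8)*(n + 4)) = n - 8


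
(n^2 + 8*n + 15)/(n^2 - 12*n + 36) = (n^2 + 8*n + 15)/(n^2 - 12*n + 36)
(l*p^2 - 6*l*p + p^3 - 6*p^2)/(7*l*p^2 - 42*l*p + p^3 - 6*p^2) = (l + p)/(7*l + p)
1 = 1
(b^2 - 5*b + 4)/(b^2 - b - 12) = (b - 1)/(b + 3)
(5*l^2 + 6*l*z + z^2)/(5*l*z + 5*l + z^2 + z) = (l + z)/(z + 1)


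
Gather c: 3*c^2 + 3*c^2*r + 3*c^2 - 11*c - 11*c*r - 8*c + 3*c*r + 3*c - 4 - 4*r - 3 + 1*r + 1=c^2*(3*r + 6) + c*(-8*r - 16) - 3*r - 6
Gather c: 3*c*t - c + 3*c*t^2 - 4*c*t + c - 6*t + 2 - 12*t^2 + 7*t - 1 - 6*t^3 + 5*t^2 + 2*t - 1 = c*(3*t^2 - t) - 6*t^3 - 7*t^2 + 3*t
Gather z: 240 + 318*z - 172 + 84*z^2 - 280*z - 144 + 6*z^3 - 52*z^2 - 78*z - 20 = 6*z^3 + 32*z^2 - 40*z - 96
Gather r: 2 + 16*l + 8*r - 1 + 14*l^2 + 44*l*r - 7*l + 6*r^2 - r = 14*l^2 + 9*l + 6*r^2 + r*(44*l + 7) + 1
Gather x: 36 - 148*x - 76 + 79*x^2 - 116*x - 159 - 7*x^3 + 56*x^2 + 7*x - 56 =-7*x^3 + 135*x^2 - 257*x - 255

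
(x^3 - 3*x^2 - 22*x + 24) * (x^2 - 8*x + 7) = x^5 - 11*x^4 + 9*x^3 + 179*x^2 - 346*x + 168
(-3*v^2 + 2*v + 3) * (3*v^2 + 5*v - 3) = -9*v^4 - 9*v^3 + 28*v^2 + 9*v - 9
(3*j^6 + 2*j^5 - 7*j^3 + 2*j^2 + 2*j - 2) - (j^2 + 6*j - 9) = 3*j^6 + 2*j^5 - 7*j^3 + j^2 - 4*j + 7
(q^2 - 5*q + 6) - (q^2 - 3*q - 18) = 24 - 2*q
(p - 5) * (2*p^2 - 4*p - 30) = 2*p^3 - 14*p^2 - 10*p + 150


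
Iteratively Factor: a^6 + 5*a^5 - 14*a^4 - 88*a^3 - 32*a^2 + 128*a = (a)*(a^5 + 5*a^4 - 14*a^3 - 88*a^2 - 32*a + 128) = a*(a - 1)*(a^4 + 6*a^3 - 8*a^2 - 96*a - 128) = a*(a - 1)*(a + 4)*(a^3 + 2*a^2 - 16*a - 32) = a*(a - 1)*(a + 2)*(a + 4)*(a^2 - 16) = a*(a - 1)*(a + 2)*(a + 4)^2*(a - 4)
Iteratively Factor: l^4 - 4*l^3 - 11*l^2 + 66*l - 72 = (l - 3)*(l^3 - l^2 - 14*l + 24) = (l - 3)*(l - 2)*(l^2 + l - 12) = (l - 3)^2*(l - 2)*(l + 4)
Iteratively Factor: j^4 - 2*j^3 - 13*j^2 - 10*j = (j + 2)*(j^3 - 4*j^2 - 5*j) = (j - 5)*(j + 2)*(j^2 + j) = j*(j - 5)*(j + 2)*(j + 1)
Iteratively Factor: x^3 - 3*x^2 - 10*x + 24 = (x - 2)*(x^2 - x - 12) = (x - 2)*(x + 3)*(x - 4)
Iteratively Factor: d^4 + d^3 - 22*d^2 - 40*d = (d - 5)*(d^3 + 6*d^2 + 8*d) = (d - 5)*(d + 4)*(d^2 + 2*d) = (d - 5)*(d + 2)*(d + 4)*(d)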